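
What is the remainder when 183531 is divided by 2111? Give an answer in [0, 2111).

1985

183531 = 86·2111 + 1985, so 183531 ≡ 1985 (mod 2111).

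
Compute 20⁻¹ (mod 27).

23

Run the extended Euclidean algorithm:
27 = 1*20 + 7
20 = 2*7 + 6
7 = 1*6 + 1
6 = 6*1 + 0
gcd(20, 27) = 1, so the inverse exists.
Back-substitute for 1:
1 = 1*7 − 1*6
  = −1*20 + 3*7
  = 3*27 − 4*20
So 20⁻¹ ≡ −4 ≡ 23 (mod 27).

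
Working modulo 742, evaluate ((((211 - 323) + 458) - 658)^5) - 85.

165

211 - 323 = -112 ≡ 630 (mod 742)
630 + 458 = 1088 ≡ 346 (mod 742)
346 - 658 = -312 ≡ 430 (mod 742)
(430)^5 ≡ 250 (mod 742)
250 - 85 = 165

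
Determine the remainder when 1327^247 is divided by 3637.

1834

Compute successive squares:
1327^1 ≡ 1327 (mod 3637)
1327^2 ≡ 1327^2 = 1760929 ≡ 621 (mod 3637)
1327^4 ≡ 621^2 = 385641 ≡ 119 (mod 3637)
1327^8 ≡ 119^2 = 14161 ≡ 3250 (mod 3637)
1327^16 ≡ 3250^2 = 10562500 ≡ 652 (mod 3637)
1327^32 ≡ 652^2 = 425104 ≡ 3212 (mod 3637)
1327^64 ≡ 3212^2 = 10316944 ≡ 2412 (mod 3637)
1327^128 ≡ 2412^2 = 5817744 ≡ 2181 (mod 3637)
1327^247 = 1327^128 × 1327^64 × 1327^32 × 1327^16 × 1327^4 × 1327^2 × 1327^1 ≡ 2181 × 2412 × 3212 × 652 × 119 × 621 × 1327 (mod 3637).
Accumulate the product:
2181 × 2412 = 5260572 ≡ 1470
1470 × 3212 = 4721640 ≡ 814
814 × 652 = 530728 ≡ 3363
3363 × 119 = 400197 ≡ 127
127 × 621 = 78867 ≡ 2490
2490 × 1327 = 3304230 ≡ 1834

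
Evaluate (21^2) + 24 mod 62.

31

(21)^2 ≡ 7 (mod 62)
7 + 24 = 31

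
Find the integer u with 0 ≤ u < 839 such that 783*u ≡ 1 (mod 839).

824

Apply the Euclidean algorithm and back-substitute:
839 = 1·783 + 56
783 = 13·56 + 55
56 = 1·55 + 1
55 = 55·1 + 0
gcd(783, 839) = 1, so the inverse exists.
Back-substitute for 1:
1 = 1·56 − 1·55
  = −1·783 + 14·56
  = 14·839 − 15·783
So 783⁻¹ ≡ −15 ≡ 824 (mod 839).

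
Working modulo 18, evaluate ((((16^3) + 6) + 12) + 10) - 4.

(16)^3 ≡ 10 (mod 18)
10 + 6 = 16
16 + 12 = 28 ≡ 10 (mod 18)
10 + 10 = 20 ≡ 2 (mod 18)
2 - 4 = -2 ≡ 16 (mod 18)

16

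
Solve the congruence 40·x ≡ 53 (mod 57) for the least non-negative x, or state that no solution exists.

gcd(40, 57) = 1, so a unique solution mod 57 exists.
40⁻¹ ≡ 10 (mod 57).
x ≡ 10·53 ≡ 17 (mod 57).

17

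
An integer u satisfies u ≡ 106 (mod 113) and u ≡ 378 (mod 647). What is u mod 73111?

17847

113⁻¹ mod 647: 113·355 ≡ 1 (mod 647), so 113⁻¹ ≡ 355.
u = 106 + 113·((378 − 106)·355 mod 647) = 106 + 113·157 = 17847.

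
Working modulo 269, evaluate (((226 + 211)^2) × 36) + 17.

226 + 211 = 437 ≡ 168 (mod 269)
(168)^2 ≡ 248 (mod 269)
248 × 36 = 8928 ≡ 51 (mod 269)
51 + 17 = 68

68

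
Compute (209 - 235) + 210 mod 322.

184

209 - 235 = -26 ≡ 296 (mod 322)
296 + 210 = 506 ≡ 184 (mod 322)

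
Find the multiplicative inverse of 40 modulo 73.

42

73 = 1*40 + 33
40 = 1*33 + 7
33 = 4*7 + 5
7 = 1*5 + 2
5 = 2*2 + 1
2 = 2*1 + 0
gcd(40, 73) = 1, so the inverse exists.
Back-substitute for 1:
1 = 1*5 − 2*2
  = −2*7 + 3*5
  = 3*33 − 14*7
  = −14*40 + 17*33
  = 17*73 − 31*40
So 40⁻¹ ≡ −31 ≡ 42 (mod 73).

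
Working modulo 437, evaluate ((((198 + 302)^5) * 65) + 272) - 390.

198 + 302 = 500 ≡ 63 (mod 437)
(63)^5 ≡ 366 (mod 437)
366 * 65 = 23790 ≡ 192 (mod 437)
192 + 272 = 464 ≡ 27 (mod 437)
27 - 390 = -363 ≡ 74 (mod 437)

74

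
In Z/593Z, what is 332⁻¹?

284

593 = 1×332 + 261
332 = 1×261 + 71
261 = 3×71 + 48
71 = 1×48 + 23
48 = 2×23 + 2
23 = 11×2 + 1
2 = 2×1 + 0
gcd(332, 593) = 1, so the inverse exists.
Bézout: 1 = −159×593 + 284×332.
So 332⁻¹ ≡ 284 (mod 593).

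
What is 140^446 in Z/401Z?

397

By square-and-multiply:
140^1 ≡ 140 (mod 401)
140^2 ≡ 140^2 = 19600 ≡ 352 (mod 401)
140^4 ≡ 352^2 = 123904 ≡ 396 (mod 401)
140^8 ≡ 396^2 = 156816 ≡ 25 (mod 401)
140^16 ≡ 25^2 = 625 ≡ 224 (mod 401)
140^32 ≡ 224^2 = 50176 ≡ 51 (mod 401)
140^64 ≡ 51^2 = 2601 ≡ 195 (mod 401)
140^128 ≡ 195^2 = 38025 ≡ 331 (mod 401)
140^256 ≡ 331^2 = 109561 ≡ 88 (mod 401)
140^446 = 140^256 × 140^128 × 140^32 × 140^16 × 140^8 × 140^4 × 140^2 ≡ 88 × 331 × 51 × 224 × 25 × 396 × 352 (mod 401).
Accumulate the product:
88 × 331 = 29128 ≡ 256
256 × 51 = 13056 ≡ 224
224 × 224 = 50176 ≡ 51
51 × 25 = 1275 ≡ 72
72 × 396 = 28512 ≡ 41
41 × 352 = 14432 ≡ 397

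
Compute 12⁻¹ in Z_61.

56

61 = 5·12 + 1
12 = 12·1 + 0
gcd(12, 61) = 1, so the inverse exists.
Back-substitute for 1:
1 = 1·61 − 5·12
So 12⁻¹ ≡ −5 ≡ 56 (mod 61).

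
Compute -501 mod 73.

10

-501 = -7*73 + 10, so -501 ≡ 10 (mod 73).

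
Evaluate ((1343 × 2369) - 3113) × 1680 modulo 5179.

5128

1343 × 2369 = 3181567 ≡ 1661 (mod 5179)
1661 - 3113 = -1452 ≡ 3727 (mod 5179)
3727 × 1680 = 6261360 ≡ 5128 (mod 5179)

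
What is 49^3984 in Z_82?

By square-and-multiply:
3984 in binary is 111110010000, i.e. 3984 = 2048 + 1024 + 512 + 256 + 128 + 16.
49^1 ≡ 49 (mod 82)
49^2 ≡ 49^2 = 2401 ≡ 23 (mod 82)
49^4 ≡ 23^2 = 529 ≡ 37 (mod 82)
49^8 ≡ 37^2 = 1369 ≡ 57 (mod 82)
49^16 ≡ 57^2 = 3249 ≡ 51 (mod 82)
49^32 ≡ 51^2 = 2601 ≡ 59 (mod 82)
49^64 ≡ 59^2 = 3481 ≡ 37 (mod 82)
49^128 ≡ 37^2 = 1369 ≡ 57 (mod 82)
49^256 ≡ 57^2 = 3249 ≡ 51 (mod 82)
49^512 ≡ 51^2 = 2601 ≡ 59 (mod 82)
49^1024 ≡ 59^2 = 3481 ≡ 37 (mod 82)
49^2048 ≡ 37^2 = 1369 ≡ 57 (mod 82)
49^3984 = 49^2048 × 49^1024 × 49^512 × 49^256 × 49^128 × 49^16 ≡ 57 × 37 × 59 × 51 × 57 × 51 (mod 82).
Accumulate the product:
57 × 37 = 2109 ≡ 59
59 × 59 = 3481 ≡ 37
37 × 51 = 1887 ≡ 1
1 × 57 = 57
57 × 51 = 2907 ≡ 37

37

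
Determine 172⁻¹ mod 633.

541

Run the extended Euclidean algorithm:
633 = 3×172 + 117
172 = 1×117 + 55
117 = 2×55 + 7
55 = 7×7 + 6
7 = 1×6 + 1
6 = 6×1 + 0
gcd(172, 633) = 1, so the inverse exists.
Back-substitute for 1:
1 = 1×7 − 1×6
  = −1×55 + 8×7
  = 8×117 − 17×55
  = −17×172 + 25×117
  = 25×633 − 92×172
So 172⁻¹ ≡ −92 ≡ 541 (mod 633).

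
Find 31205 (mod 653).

31205 = 47×653 + 514, so 31205 ≡ 514 (mod 653).

514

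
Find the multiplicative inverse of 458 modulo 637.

516

Run the extended Euclidean algorithm:
637 = 1*458 + 179
458 = 2*179 + 100
179 = 1*100 + 79
100 = 1*79 + 21
79 = 3*21 + 16
21 = 1*16 + 5
16 = 3*5 + 1
5 = 5*1 + 0
gcd(458, 637) = 1, so the inverse exists.
Bézout: 1 = 87*637 − 121*458.
So 458⁻¹ ≡ −121 ≡ 516 (mod 637).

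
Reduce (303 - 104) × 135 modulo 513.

303 - 104 = 199
199 × 135 = 26865 ≡ 189 (mod 513)

189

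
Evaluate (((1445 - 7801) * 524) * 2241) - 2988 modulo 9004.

5660

1445 - 7801 = -6356 ≡ 2648 (mod 9004)
2648 * 524 = 1387552 ≡ 936 (mod 9004)
936 * 2241 = 2097576 ≡ 8648 (mod 9004)
8648 - 2988 = 5660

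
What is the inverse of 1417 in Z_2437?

2038

Apply the Euclidean algorithm and back-substitute:
2437 = 1·1417 + 1020
1417 = 1·1020 + 397
1020 = 2·397 + 226
397 = 1·226 + 171
226 = 1·171 + 55
171 = 3·55 + 6
55 = 9·6 + 1
6 = 6·1 + 0
gcd(1417, 2437) = 1, so the inverse exists.
Back-substitute for 1:
1 = 1·55 − 9·6
  = −9·171 + 28·55
  = 28·226 − 37·171
  = −37·397 + 65·226
  = 65·1020 − 167·397
  = −167·1417 + 232·1020
  = 232·2437 − 399·1417
So 1417⁻¹ ≡ −399 ≡ 2038 (mod 2437).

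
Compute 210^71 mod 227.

177

71 in binary is 1000111, i.e. 71 = 64 + 4 + 2 + 1.
210^1 ≡ 210 (mod 227)
210^2 ≡ 210^2 = 44100 ≡ 62 (mod 227)
210^4 ≡ 62^2 = 3844 ≡ 212 (mod 227)
210^8 ≡ 212^2 = 44944 ≡ 225 (mod 227)
210^16 ≡ 225^2 = 50625 ≡ 4 (mod 227)
210^32 ≡ 4^2 = 16 (mod 227)
210^64 ≡ 16^2 = 256 ≡ 29 (mod 227)
210^71 = 210^64 * 210^4 * 210^2 * 210^1 ≡ 29 * 212 * 62 * 210 (mod 227).
Accumulate the product:
29 * 212 = 6148 ≡ 19
19 * 62 = 1178 ≡ 43
43 * 210 = 9030 ≡ 177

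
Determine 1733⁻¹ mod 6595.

Run the extended Euclidean algorithm:
6595 = 3·1733 + 1396
1733 = 1·1396 + 337
1396 = 4·337 + 48
337 = 7·48 + 1
48 = 48·1 + 0
gcd(1733, 6595) = 1, so the inverse exists.
Back-substitute for 1:
1 = 1·337 − 7·48
  = −7·1396 + 29·337
  = 29·1733 − 36·1396
  = −36·6595 + 137·1733
So 1733⁻¹ ≡ 137 (mod 6595).

137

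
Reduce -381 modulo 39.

-381 = -10×39 + 9, so -381 ≡ 9 (mod 39).

9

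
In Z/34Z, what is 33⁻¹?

34 = 1*33 + 1
33 = 33*1 + 0
gcd(33, 34) = 1, so the inverse exists.
Back-substitute for 1:
1 = 1*34 − 1*33
So 33⁻¹ ≡ −1 ≡ 33 (mod 34).

33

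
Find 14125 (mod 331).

14125 = 42×331 + 223, so 14125 ≡ 223 (mod 331).

223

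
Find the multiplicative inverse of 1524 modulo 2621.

Apply the Euclidean algorithm and back-substitute:
2621 = 1*1524 + 1097
1524 = 1*1097 + 427
1097 = 2*427 + 243
427 = 1*243 + 184
243 = 1*184 + 59
184 = 3*59 + 7
59 = 8*7 + 3
7 = 2*3 + 1
3 = 3*1 + 0
gcd(1524, 2621) = 1, so the inverse exists.
Back-substitute for 1:
1 = 1*7 − 2*3
  = −2*59 + 17*7
  = 17*184 − 53*59
  = −53*243 + 70*184
  = 70*427 − 123*243
  = −123*1097 + 316*427
  = 316*1524 − 439*1097
  = −439*2621 + 755*1524
So 1524⁻¹ ≡ 755 (mod 2621).

755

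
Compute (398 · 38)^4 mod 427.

398 · 38 = 15124 ≡ 179 (mod 427)
(179)^4 ≡ 256 (mod 427)

256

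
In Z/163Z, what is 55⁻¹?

83

By the extended Euclidean algorithm:
163 = 2*55 + 53
55 = 1*53 + 2
53 = 26*2 + 1
2 = 2*1 + 0
gcd(55, 163) = 1, so the inverse exists.
Back-substitute for 1:
1 = 1*53 − 26*2
  = −26*55 + 27*53
  = 27*163 − 80*55
So 55⁻¹ ≡ −80 ≡ 83 (mod 163).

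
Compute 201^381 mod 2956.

1345

381 in binary is 101111101, i.e. 381 = 256 + 64 + 32 + 16 + 8 + 4 + 1.
201^1 ≡ 201 (mod 2956)
201^2 ≡ 201^2 = 40401 ≡ 1973 (mod 2956)
201^4 ≡ 1973^2 = 3892729 ≡ 2633 (mod 2956)
201^8 ≡ 2633^2 = 6932689 ≡ 869 (mod 2956)
201^16 ≡ 869^2 = 755161 ≡ 1381 (mod 2956)
201^32 ≡ 1381^2 = 1907161 ≡ 541 (mod 2956)
201^64 ≡ 541^2 = 292681 ≡ 37 (mod 2956)
201^128 ≡ 37^2 = 1369 (mod 2956)
201^256 ≡ 1369^2 = 1874161 ≡ 57 (mod 2956)
201^381 = 201^256 × 201^64 × 201^32 × 201^16 × 201^8 × 201^4 × 201^1 ≡ 57 × 37 × 541 × 1381 × 869 × 2633 × 201 (mod 2956).
Accumulate the product:
57 × 37 = 2109
2109 × 541 = 1140969 ≡ 2909
2909 × 1381 = 4017329 ≡ 125
125 × 869 = 108625 ≡ 2209
2209 × 2633 = 5816297 ≡ 1845
1845 × 201 = 370845 ≡ 1345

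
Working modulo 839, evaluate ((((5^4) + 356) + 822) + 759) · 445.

728

(5)^4 ≡ 625 (mod 839)
625 + 356 = 981 ≡ 142 (mod 839)
142 + 822 = 964 ≡ 125 (mod 839)
125 + 759 = 884 ≡ 45 (mod 839)
45 · 445 = 20025 ≡ 728 (mod 839)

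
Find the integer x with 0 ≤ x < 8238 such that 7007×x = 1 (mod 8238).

8238 = 1*7007 + 1231
7007 = 5*1231 + 852
1231 = 1*852 + 379
852 = 2*379 + 94
379 = 4*94 + 3
94 = 31*3 + 1
3 = 3*1 + 0
gcd(7007, 8238) = 1, so the inverse exists.
Back-substitute for 1:
1 = 1*94 − 31*3
  = −31*379 + 125*94
  = 125*852 − 281*379
  = −281*1231 + 406*852
  = 406*7007 − 2311*1231
  = −2311*8238 + 2717*7007
So 7007⁻¹ ≡ 2717 (mod 8238).

2717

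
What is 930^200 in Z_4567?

4178

930^1 ≡ 930 (mod 4567)
930^2 ≡ 930^2 = 864900 ≡ 1737 (mod 4567)
930^4 ≡ 1737^2 = 3017169 ≡ 2949 (mod 4567)
930^8 ≡ 2949^2 = 8696601 ≡ 1033 (mod 4567)
930^16 ≡ 1033^2 = 1067089 ≡ 2978 (mod 4567)
930^32 ≡ 2978^2 = 8868484 ≡ 3937 (mod 4567)
930^64 ≡ 3937^2 = 15499969 ≡ 4138 (mod 4567)
930^128 ≡ 4138^2 = 17123044 ≡ 1361 (mod 4567)
930^200 = 930^128 * 930^64 * 930^8 ≡ 1361 * 4138 * 1033 (mod 4567).
Accumulate the product:
1361 * 4138 = 5631818 ≡ 707
707 * 1033 = 730331 ≡ 4178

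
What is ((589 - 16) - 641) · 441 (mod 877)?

589 - 16 = 573
573 - 641 = -68 ≡ 809 (mod 877)
809 · 441 = 356769 ≡ 707 (mod 877)

707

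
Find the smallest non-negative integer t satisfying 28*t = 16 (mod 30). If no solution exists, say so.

gcd(28, 30) = 2, and 2 | 16, so solutions exist.
Divide through by 2: 14*t ≡ 8 mod 15.
14⁻¹ ≡ 14 (mod 15).
t ≡ 14*8 ≡ 7 (mod 15).
The smallest non-negative solution is t = 7.

7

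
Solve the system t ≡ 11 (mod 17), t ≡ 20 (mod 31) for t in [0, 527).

17⁻¹ mod 31: 17·11 ≡ 1 (mod 31), so 17⁻¹ ≡ 11.
t = 11 + 17·((20 − 11)·11 mod 31) = 11 + 17·6 = 113.

113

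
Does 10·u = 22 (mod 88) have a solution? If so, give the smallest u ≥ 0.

11

gcd(10, 88) = 2, and 2 | 22, so solutions exist.
Divide through by 2: 5·u = 11 (mod 44).
5⁻¹ ≡ 9 (mod 44).
u ≡ 9·11 ≡ 11 (mod 44).
The smallest non-negative solution is u = 11.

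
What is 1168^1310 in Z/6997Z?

4878

1310 in binary is 10100011110, i.e. 1310 = 1024 + 256 + 16 + 8 + 4 + 2.
1168^1 ≡ 1168 (mod 6997)
1168^2 ≡ 1168^2 = 1364224 ≡ 6806 (mod 6997)
1168^4 ≡ 6806^2 = 46321636 ≡ 1496 (mod 6997)
1168^8 ≡ 1496^2 = 2238016 ≡ 5973 (mod 6997)
1168^16 ≡ 5973^2 = 35676729 ≡ 6023 (mod 6997)
1168^32 ≡ 6023^2 = 36276529 ≡ 4081 (mod 6997)
1168^64 ≡ 4081^2 = 16654561 ≡ 1701 (mod 6997)
1168^128 ≡ 1701^2 = 2893401 ≡ 3640 (mod 6997)
1168^256 ≡ 3640^2 = 13249600 ≡ 4279 (mod 6997)
1168^512 ≡ 4279^2 = 18309841 ≡ 5689 (mod 6997)
1168^1024 ≡ 5689^2 = 32364721 ≡ 3596 (mod 6997)
1168^1310 = 1168^1024 * 1168^256 * 1168^16 * 1168^8 * 1168^4 * 1168^2 ≡ 3596 * 4279 * 6023 * 5973 * 1496 * 6806 (mod 6997).
Accumulate the product:
3596 * 4279 = 15387284 ≡ 881
881 * 6023 = 5306263 ≡ 2537
2537 * 5973 = 15153501 ≡ 4996
4996 * 1496 = 7474016 ≡ 1220
1220 * 6806 = 8303320 ≡ 4878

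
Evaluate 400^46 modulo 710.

Using repeated squaring:
46 in binary is 101110, i.e. 46 = 32 + 8 + 4 + 2.
400^1 ≡ 400 (mod 710)
400^2 ≡ 400^2 = 160000 ≡ 250 (mod 710)
400^4 ≡ 250^2 = 62500 ≡ 20 (mod 710)
400^8 ≡ 20^2 = 400 (mod 710)
400^16 ≡ 400^2 = 160000 ≡ 250 (mod 710)
400^32 ≡ 250^2 = 62500 ≡ 20 (mod 710)
400^46 = 400^32 × 400^8 × 400^4 × 400^2 ≡ 20 × 400 × 20 × 250 (mod 710).
Accumulate the product:
20 × 400 = 8000 ≡ 190
190 × 20 = 3800 ≡ 250
250 × 250 = 62500 ≡ 20

20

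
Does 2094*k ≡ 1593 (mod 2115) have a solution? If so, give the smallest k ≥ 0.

327

gcd(2094, 2115) = 3, and 3 | 1593, so solutions exist.
Divide through by 3: 698*k = 531 (mod 705).
698⁻¹ ≡ 302 (mod 705).
k ≡ 302*531 ≡ 327 (mod 705).
The smallest non-negative solution is k = 327.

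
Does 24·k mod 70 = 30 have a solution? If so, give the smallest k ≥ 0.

gcd(24, 70) = 2, and 2 | 30, so solutions exist.
Divide through by 2: 12·k = 15 (mod 35).
12⁻¹ ≡ 3 (mod 35).
k ≡ 3·15 ≡ 10 (mod 35).
The smallest non-negative solution is k = 10.

10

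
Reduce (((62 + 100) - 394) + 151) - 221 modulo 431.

129

62 + 100 = 162
162 - 394 = -232 ≡ 199 (mod 431)
199 + 151 = 350
350 - 221 = 129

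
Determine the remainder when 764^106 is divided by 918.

154

Using repeated squaring:
106 in binary is 1101010, i.e. 106 = 64 + 32 + 8 + 2.
764^1 ≡ 764 (mod 918)
764^2 ≡ 764^2 = 583696 ≡ 766 (mod 918)
764^4 ≡ 766^2 = 586756 ≡ 154 (mod 918)
764^8 ≡ 154^2 = 23716 ≡ 766 (mod 918)
764^16 ≡ 766^2 = 586756 ≡ 154 (mod 918)
764^32 ≡ 154^2 = 23716 ≡ 766 (mod 918)
764^64 ≡ 766^2 = 586756 ≡ 154 (mod 918)
764^106 = 764^64 * 764^32 * 764^8 * 764^2 ≡ 154 * 766 * 766 * 766 (mod 918).
Accumulate the product:
154 * 766 = 117964 ≡ 460
460 * 766 = 352360 ≡ 766
766 * 766 = 586756 ≡ 154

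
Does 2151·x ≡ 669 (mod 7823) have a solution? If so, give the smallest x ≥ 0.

gcd(2151, 7823) = 1, so a unique solution mod 7823 exists.
2151⁻¹ ≡ 2404 (mod 7823).
x ≡ 2404·669 ≡ 4561 (mod 7823).

4561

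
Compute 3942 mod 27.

3942 = 146×27 + 0, so 3942 ≡ 0 (mod 27).

0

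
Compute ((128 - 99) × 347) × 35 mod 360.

128 - 99 = 29
29 × 347 = 10063 ≡ 343 (mod 360)
343 × 35 = 12005 ≡ 125 (mod 360)

125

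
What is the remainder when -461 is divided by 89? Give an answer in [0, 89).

-461 = -6×89 + 73, so -461 ≡ 73 (mod 89).

73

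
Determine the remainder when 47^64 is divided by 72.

47^1 ≡ 47 (mod 72)
47^2 ≡ 47^2 = 2209 ≡ 49 (mod 72)
47^4 ≡ 49^2 = 2401 ≡ 25 (mod 72)
47^8 ≡ 25^2 = 625 ≡ 49 (mod 72)
47^16 ≡ 49^2 = 2401 ≡ 25 (mod 72)
47^32 ≡ 25^2 = 625 ≡ 49 (mod 72)
47^64 ≡ 49^2 = 2401 ≡ 25 (mod 72)
So 47^64 ≡ 25 (mod 72).

25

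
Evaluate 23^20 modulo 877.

20 in binary is 10100, i.e. 20 = 16 + 4.
23^1 ≡ 23 (mod 877)
23^2 ≡ 23^2 = 529 (mod 877)
23^4 ≡ 529^2 = 279841 ≡ 78 (mod 877)
23^8 ≡ 78^2 = 6084 ≡ 822 (mod 877)
23^16 ≡ 822^2 = 675684 ≡ 394 (mod 877)
23^20 = 23^16 * 23^4 ≡ 394 * 78 (mod 877).
394 * 78 = 30732 ≡ 37 (mod 877).

37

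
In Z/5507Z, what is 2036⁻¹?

Apply the Euclidean algorithm and back-substitute:
5507 = 2*2036 + 1435
2036 = 1*1435 + 601
1435 = 2*601 + 233
601 = 2*233 + 135
233 = 1*135 + 98
135 = 1*98 + 37
98 = 2*37 + 24
37 = 1*24 + 13
24 = 1*13 + 11
13 = 1*11 + 2
11 = 5*2 + 1
2 = 2*1 + 0
gcd(2036, 5507) = 1, so the inverse exists.
Back-substitute for 1:
1 = 1*11 − 5*2
  = −5*13 + 6*11
  = 6*24 − 11*13
  = −11*37 + 17*24
  = 17*98 − 45*37
  = −45*135 + 62*98
  = 62*233 − 107*135
  = −107*601 + 276*233
  = 276*1435 − 659*601
  = −659*2036 + 935*1435
  = 935*5507 − 2529*2036
So 2036⁻¹ ≡ −2529 ≡ 2978 (mod 5507).

2978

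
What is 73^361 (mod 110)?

73^1 ≡ 73 (mod 110)
73^2 ≡ 73^2 = 5329 ≡ 49 (mod 110)
73^4 ≡ 49^2 = 2401 ≡ 91 (mod 110)
73^8 ≡ 91^2 = 8281 ≡ 31 (mod 110)
73^16 ≡ 31^2 = 961 ≡ 81 (mod 110)
73^32 ≡ 81^2 = 6561 ≡ 71 (mod 110)
73^64 ≡ 71^2 = 5041 ≡ 91 (mod 110)
73^128 ≡ 91^2 = 8281 ≡ 31 (mod 110)
73^256 ≡ 31^2 = 961 ≡ 81 (mod 110)
73^361 = 73^256 * 73^64 * 73^32 * 73^8 * 73^1 ≡ 81 * 91 * 71 * 31 * 73 (mod 110).
Accumulate the product:
81 * 91 = 7371 ≡ 1
1 * 71 = 71
71 * 31 = 2201 ≡ 1
1 * 73 = 73

73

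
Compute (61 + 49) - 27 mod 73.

10

61 + 49 = 110 ≡ 37 (mod 73)
37 - 27 = 10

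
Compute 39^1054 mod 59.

Compute successive squares:
39^1 ≡ 39 (mod 59)
39^2 ≡ 39^2 = 1521 ≡ 46 (mod 59)
39^4 ≡ 46^2 = 2116 ≡ 51 (mod 59)
39^8 ≡ 51^2 = 2601 ≡ 5 (mod 59)
39^16 ≡ 5^2 = 25 (mod 59)
39^32 ≡ 25^2 = 625 ≡ 35 (mod 59)
39^64 ≡ 35^2 = 1225 ≡ 45 (mod 59)
39^128 ≡ 45^2 = 2025 ≡ 19 (mod 59)
39^256 ≡ 19^2 = 361 ≡ 7 (mod 59)
39^512 ≡ 7^2 = 49 (mod 59)
39^1024 ≡ 49^2 = 2401 ≡ 41 (mod 59)
39^1054 = 39^1024 · 39^16 · 39^8 · 39^4 · 39^2 ≡ 41 · 25 · 5 · 51 · 46 (mod 59).
Accumulate the product:
41 · 25 = 1025 ≡ 22
22 · 5 = 110 ≡ 51
51 · 51 = 2601 ≡ 5
5 · 46 = 230 ≡ 53

53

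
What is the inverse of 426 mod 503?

503 = 1*426 + 77
426 = 5*77 + 41
77 = 1*41 + 36
41 = 1*36 + 5
36 = 7*5 + 1
5 = 5*1 + 0
gcd(426, 503) = 1, so the inverse exists.
Back-substitute for 1:
1 = 1*36 − 7*5
  = −7*41 + 8*36
  = 8*77 − 15*41
  = −15*426 + 83*77
  = 83*503 − 98*426
So 426⁻¹ ≡ −98 ≡ 405 (mod 503).

405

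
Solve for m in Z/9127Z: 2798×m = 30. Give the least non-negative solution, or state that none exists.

gcd(2798, 9127) = 1, so a unique solution mod 9127 exists.
2798⁻¹ ≡ 7969 (mod 9127).
m ≡ 7969×30 ≡ 1768 (mod 9127).

1768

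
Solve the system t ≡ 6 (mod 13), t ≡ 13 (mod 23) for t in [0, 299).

266

13⁻¹ mod 23: 13*16 ≡ 1 (mod 23), so 13⁻¹ ≡ 16.
t = 6 + 13*((13 − 6)*16 mod 23) = 6 + 13*20 = 266.
Check: 266 mod 13 = 6, 266 mod 23 = 13. ✓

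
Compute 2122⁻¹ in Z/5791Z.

423

5791 = 2×2122 + 1547
2122 = 1×1547 + 575
1547 = 2×575 + 397
575 = 1×397 + 178
397 = 2×178 + 41
178 = 4×41 + 14
41 = 2×14 + 13
14 = 1×13 + 1
13 = 13×1 + 0
gcd(2122, 5791) = 1, so the inverse exists.
Back-substitute for 1:
1 = 1×14 − 1×13
  = −1×41 + 3×14
  = 3×178 − 13×41
  = −13×397 + 29×178
  = 29×575 − 42×397
  = −42×1547 + 113×575
  = 113×2122 − 155×1547
  = −155×5791 + 423×2122
So 2122⁻¹ ≡ 423 (mod 5791).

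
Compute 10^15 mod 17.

15 in binary is 1111, i.e. 15 = 8 + 4 + 2 + 1.
10^1 ≡ 10 (mod 17)
10^2 ≡ 10^2 = 100 ≡ 15 (mod 17)
10^4 ≡ 15^2 = 225 ≡ 4 (mod 17)
10^8 ≡ 4^2 = 16 (mod 17)
10^15 = 10^8 × 10^4 × 10^2 × 10^1 ≡ 16 × 4 × 15 × 10 (mod 17).
Accumulate the product:
16 × 4 = 64 ≡ 13
13 × 15 = 195 ≡ 8
8 × 10 = 80 ≡ 12

12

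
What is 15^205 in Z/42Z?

15

15^1 ≡ 15 (mod 42)
15^2 ≡ 15^2 = 225 ≡ 15 (mod 42)
15^4 ≡ 15^2 = 225 ≡ 15 (mod 42)
15^8 ≡ 15^2 = 225 ≡ 15 (mod 42)
15^16 ≡ 15^2 = 225 ≡ 15 (mod 42)
15^32 ≡ 15^2 = 225 ≡ 15 (mod 42)
15^64 ≡ 15^2 = 225 ≡ 15 (mod 42)
15^128 ≡ 15^2 = 225 ≡ 15 (mod 42)
15^205 = 15^128 · 15^64 · 15^8 · 15^4 · 15^1 ≡ 15 · 15 · 15 · 15 · 15 (mod 42).
Accumulate the product:
15 · 15 = 225 ≡ 15
15 · 15 = 225 ≡ 15
15 · 15 = 225 ≡ 15
15 · 15 = 225 ≡ 15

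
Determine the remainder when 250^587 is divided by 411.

322

By square-and-multiply:
587 in binary is 1001001011, i.e. 587 = 512 + 64 + 8 + 2 + 1.
250^1 ≡ 250 (mod 411)
250^2 ≡ 250^2 = 62500 ≡ 28 (mod 411)
250^4 ≡ 28^2 = 784 ≡ 373 (mod 411)
250^8 ≡ 373^2 = 139129 ≡ 211 (mod 411)
250^16 ≡ 211^2 = 44521 ≡ 133 (mod 411)
250^32 ≡ 133^2 = 17689 ≡ 16 (mod 411)
250^64 ≡ 16^2 = 256 (mod 411)
250^128 ≡ 256^2 = 65536 ≡ 187 (mod 411)
250^256 ≡ 187^2 = 34969 ≡ 34 (mod 411)
250^512 ≡ 34^2 = 1156 ≡ 334 (mod 411)
250^587 = 250^512 * 250^64 * 250^8 * 250^2 * 250^1 ≡ 334 * 256 * 211 * 28 * 250 (mod 411).
Accumulate the product:
334 * 256 = 85504 ≡ 16
16 * 211 = 3376 ≡ 88
88 * 28 = 2464 ≡ 409
409 * 250 = 102250 ≡ 322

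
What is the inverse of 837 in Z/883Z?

787

Apply the Euclidean algorithm and back-substitute:
883 = 1*837 + 46
837 = 18*46 + 9
46 = 5*9 + 1
9 = 9*1 + 0
gcd(837, 883) = 1, so the inverse exists.
Bézout: 1 = 91*883 − 96*837.
So 837⁻¹ ≡ −96 ≡ 787 (mod 883).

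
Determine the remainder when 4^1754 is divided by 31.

1754 in binary is 11011011010, i.e. 1754 = 1024 + 512 + 128 + 64 + 16 + 8 + 2.
4^1 ≡ 4 (mod 31)
4^2 ≡ 4^2 = 16 (mod 31)
4^4 ≡ 16^2 = 256 ≡ 8 (mod 31)
4^8 ≡ 8^2 = 64 ≡ 2 (mod 31)
4^16 ≡ 2^2 = 4 (mod 31)
4^32 ≡ 4^2 = 16 (mod 31)
4^64 ≡ 16^2 = 256 ≡ 8 (mod 31)
4^128 ≡ 8^2 = 64 ≡ 2 (mod 31)
4^256 ≡ 2^2 = 4 (mod 31)
4^512 ≡ 4^2 = 16 (mod 31)
4^1024 ≡ 16^2 = 256 ≡ 8 (mod 31)
4^1754 = 4^1024 · 4^512 · 4^128 · 4^64 · 4^16 · 4^8 · 4^2 ≡ 8 · 16 · 2 · 8 · 4 · 2 · 16 (mod 31).
Accumulate the product:
8 · 16 = 128 ≡ 4
4 · 2 = 8
8 · 8 = 64 ≡ 2
2 · 4 = 8
8 · 2 = 16
16 · 16 = 256 ≡ 8

8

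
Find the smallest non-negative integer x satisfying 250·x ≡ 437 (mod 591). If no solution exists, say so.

gcd(250, 591) = 1, so a unique solution mod 591 exists.
250⁻¹ ≡ 565 (mod 591).
x ≡ 565·437 ≡ 458 (mod 591).

458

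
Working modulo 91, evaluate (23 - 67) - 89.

23 - 67 = -44 ≡ 47 (mod 91)
47 - 89 = -42 ≡ 49 (mod 91)

49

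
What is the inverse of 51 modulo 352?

283

352 = 6·51 + 46
51 = 1·46 + 5
46 = 9·5 + 1
5 = 5·1 + 0
gcd(51, 352) = 1, so the inverse exists.
Back-substitute for 1:
1 = 1·46 − 9·5
  = −9·51 + 10·46
  = 10·352 − 69·51
So 51⁻¹ ≡ −69 ≡ 283 (mod 352).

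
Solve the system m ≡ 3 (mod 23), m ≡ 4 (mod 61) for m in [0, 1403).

23⁻¹ mod 61: 23·8 ≡ 1 (mod 61), so 23⁻¹ ≡ 8.
m = 3 + 23·((4 − 3)·8 mod 61) = 3 + 23·8 = 187.
Check: 187 mod 23 = 3, 187 mod 61 = 4. ✓

187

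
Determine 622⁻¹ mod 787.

Apply the Euclidean algorithm and back-substitute:
787 = 1·622 + 165
622 = 3·165 + 127
165 = 1·127 + 38
127 = 3·38 + 13
38 = 2·13 + 12
13 = 1·12 + 1
12 = 12·1 + 0
gcd(622, 787) = 1, so the inverse exists.
Back-substitute for 1:
1 = 1·13 − 1·12
  = −1·38 + 3·13
  = 3·127 − 10·38
  = −10·165 + 13·127
  = 13·622 − 49·165
  = −49·787 + 62·622
So 622⁻¹ ≡ 62 (mod 787).

62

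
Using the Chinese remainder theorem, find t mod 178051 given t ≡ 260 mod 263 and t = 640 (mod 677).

263⁻¹ mod 677: 263·538 ≡ 1 (mod 677), so 263⁻¹ ≡ 538.
t = 260 + 263·((640 − 260)·538 mod 677) = 260 + 263·663 = 174629.

174629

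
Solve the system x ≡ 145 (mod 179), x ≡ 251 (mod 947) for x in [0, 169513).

109156

179⁻¹ mod 947: 179·783 ≡ 1 (mod 947), so 179⁻¹ ≡ 783.
x = 145 + 179·((251 − 145)·783 mod 947) = 145 + 179·609 = 109156.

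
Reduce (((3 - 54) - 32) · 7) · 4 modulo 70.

56

3 - 54 = -51 ≡ 19 (mod 70)
19 - 32 = -13 ≡ 57 (mod 70)
57 · 7 = 399 ≡ 49 (mod 70)
49 · 4 = 196 ≡ 56 (mod 70)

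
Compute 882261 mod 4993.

882261 = 176*4993 + 3493, so 882261 ≡ 3493 (mod 4993).

3493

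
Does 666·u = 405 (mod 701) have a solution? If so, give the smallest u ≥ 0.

gcd(666, 701) = 1, so a unique solution mod 701 exists.
666⁻¹ ≡ 20 (mod 701).
u ≡ 20·405 ≡ 389 (mod 701).

389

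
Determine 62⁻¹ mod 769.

Apply the Euclidean algorithm and back-substitute:
769 = 12×62 + 25
62 = 2×25 + 12
25 = 2×12 + 1
12 = 12×1 + 0
gcd(62, 769) = 1, so the inverse exists.
Back-substitute for 1:
1 = 1×25 − 2×12
  = −2×62 + 5×25
  = 5×769 − 62×62
So 62⁻¹ ≡ −62 ≡ 707 (mod 769).

707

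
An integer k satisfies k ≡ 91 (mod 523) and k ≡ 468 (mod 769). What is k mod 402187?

252700

523⁻¹ mod 769: 523·397 ≡ 1 (mod 769), so 523⁻¹ ≡ 397.
k = 91 + 523·((468 − 91)·397 mod 769) = 91 + 523·483 = 252700.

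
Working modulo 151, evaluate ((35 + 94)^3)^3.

35 + 94 = 129
(129)^3 ≡ 73 (mod 151)
(73)^3 ≡ 41 (mod 151)

41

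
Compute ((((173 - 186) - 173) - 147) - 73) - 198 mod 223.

65

173 - 186 = -13 ≡ 210 (mod 223)
210 - 173 = 37
37 - 147 = -110 ≡ 113 (mod 223)
113 - 73 = 40
40 - 198 = -158 ≡ 65 (mod 223)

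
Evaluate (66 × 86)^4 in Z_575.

326

66 × 86 = 5676 ≡ 501 (mod 575)
(501)^4 ≡ 326 (mod 575)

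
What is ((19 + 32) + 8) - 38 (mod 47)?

21

19 + 32 = 51 ≡ 4 (mod 47)
4 + 8 = 12
12 - 38 = -26 ≡ 21 (mod 47)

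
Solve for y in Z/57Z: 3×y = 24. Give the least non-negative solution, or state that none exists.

8

gcd(3, 57) = 3, and 3 | 24, so solutions exist.
Divide through by 3: 1×y = 8 (mod 19).
1⁻¹ ≡ 1 (mod 19).
y ≡ 1×8 ≡ 8 (mod 19).
The smallest non-negative solution is y = 8.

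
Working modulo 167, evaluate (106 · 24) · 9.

106 · 24 = 2544 ≡ 39 (mod 167)
39 · 9 = 351 ≡ 17 (mod 167)

17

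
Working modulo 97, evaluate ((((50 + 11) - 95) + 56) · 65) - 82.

50 + 11 = 61
61 - 95 = -34 ≡ 63 (mod 97)
63 + 56 = 119 ≡ 22 (mod 97)
22 · 65 = 1430 ≡ 72 (mod 97)
72 - 82 = -10 ≡ 87 (mod 97)

87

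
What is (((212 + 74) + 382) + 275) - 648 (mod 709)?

212 + 74 = 286
286 + 382 = 668
668 + 275 = 943 ≡ 234 (mod 709)
234 - 648 = -414 ≡ 295 (mod 709)

295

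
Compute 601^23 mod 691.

By square-and-multiply:
601^1 ≡ 601 (mod 691)
601^2 ≡ 601^2 = 361201 ≡ 499 (mod 691)
601^4 ≡ 499^2 = 249001 ≡ 241 (mod 691)
601^8 ≡ 241^2 = 58081 ≡ 37 (mod 691)
601^16 ≡ 37^2 = 1369 ≡ 678 (mod 691)
601^23 = 601^16 × 601^4 × 601^2 × 601^1 ≡ 678 × 241 × 499 × 601 (mod 691).
Accumulate the product:
678 × 241 = 163398 ≡ 322
322 × 499 = 160678 ≡ 366
366 × 601 = 219966 ≡ 228

228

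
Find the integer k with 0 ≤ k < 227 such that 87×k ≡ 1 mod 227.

167

227 = 2*87 + 53
87 = 1*53 + 34
53 = 1*34 + 19
34 = 1*19 + 15
19 = 1*15 + 4
15 = 3*4 + 3
4 = 1*3 + 1
3 = 3*1 + 0
gcd(87, 227) = 1, so the inverse exists.
Back-substitute for 1:
1 = 1*4 − 1*3
  = −1*15 + 4*4
  = 4*19 − 5*15
  = −5*34 + 9*19
  = 9*53 − 14*34
  = −14*87 + 23*53
  = 23*227 − 60*87
So 87⁻¹ ≡ −60 ≡ 167 (mod 227).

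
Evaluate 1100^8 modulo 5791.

1100^1 ≡ 1100 (mod 5791)
1100^2 ≡ 1100^2 = 1210000 ≡ 5472 (mod 5791)
1100^4 ≡ 5472^2 = 29942784 ≡ 3314 (mod 5791)
1100^8 ≡ 3314^2 = 10982596 ≡ 2860 (mod 5791)
So 1100^8 ≡ 2860 (mod 5791).

2860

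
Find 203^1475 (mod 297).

Using repeated squaring:
1475 in binary is 10111000011, i.e. 1475 = 1024 + 256 + 128 + 64 + 2 + 1.
203^1 ≡ 203 (mod 297)
203^2 ≡ 203^2 = 41209 ≡ 223 (mod 297)
203^4 ≡ 223^2 = 49729 ≡ 130 (mod 297)
203^8 ≡ 130^2 = 16900 ≡ 268 (mod 297)
203^16 ≡ 268^2 = 71824 ≡ 247 (mod 297)
203^32 ≡ 247^2 = 61009 ≡ 124 (mod 297)
203^64 ≡ 124^2 = 15376 ≡ 229 (mod 297)
203^128 ≡ 229^2 = 52441 ≡ 169 (mod 297)
203^256 ≡ 169^2 = 28561 ≡ 49 (mod 297)
203^512 ≡ 49^2 = 2401 ≡ 25 (mod 297)
203^1024 ≡ 25^2 = 625 ≡ 31 (mod 297)
203^1475 = 203^1024 × 203^256 × 203^128 × 203^64 × 203^2 × 203^1 ≡ 31 × 49 × 169 × 229 × 223 × 203 (mod 297).
Accumulate the product:
31 × 49 = 1519 ≡ 34
34 × 169 = 5746 ≡ 103
103 × 229 = 23587 ≡ 124
124 × 223 = 27652 ≡ 31
31 × 203 = 6293 ≡ 56

56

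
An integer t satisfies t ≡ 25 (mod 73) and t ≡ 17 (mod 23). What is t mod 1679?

73⁻¹ mod 23: 73×6 ≡ 1 (mod 23), so 73⁻¹ ≡ 6.
t = 25 + 73×((17 − 25)×6 mod 23) = 25 + 73×21 = 1558.

1558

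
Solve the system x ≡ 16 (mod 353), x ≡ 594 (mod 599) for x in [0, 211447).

353⁻¹ mod 599: 353·56 ≡ 1 (mod 599), so 353⁻¹ ≡ 56.
x = 16 + 353·((594 − 16)·56 mod 599) = 16 + 353·22 = 7782.

7782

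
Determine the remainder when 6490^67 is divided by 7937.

2737

67 in binary is 1000011, i.e. 67 = 64 + 2 + 1.
6490^1 ≡ 6490 (mod 7937)
6490^2 ≡ 6490^2 = 42120100 ≡ 6378 (mod 7937)
6490^4 ≡ 6378^2 = 40678884 ≡ 1759 (mod 7937)
6490^8 ≡ 1759^2 = 3094081 ≡ 6588 (mod 7937)
6490^16 ≡ 6588^2 = 43401744 ≡ 2228 (mod 7937)
6490^32 ≡ 2228^2 = 4963984 ≡ 3359 (mod 7937)
6490^64 ≡ 3359^2 = 11282881 ≡ 4404 (mod 7937)
6490^67 = 6490^64 × 6490^2 × 6490^1 ≡ 4404 × 6378 × 6490 (mod 7937).
Accumulate the product:
4404 × 6378 = 28088712 ≡ 7606
7606 × 6490 = 49362940 ≡ 2737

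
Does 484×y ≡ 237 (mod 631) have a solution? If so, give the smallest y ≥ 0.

565

gcd(484, 631) = 1, so a unique solution mod 631 exists.
484⁻¹ ≡ 455 (mod 631).
y ≡ 455×237 ≡ 565 (mod 631).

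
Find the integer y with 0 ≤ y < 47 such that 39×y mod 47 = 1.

By the extended Euclidean algorithm:
47 = 1*39 + 8
39 = 4*8 + 7
8 = 1*7 + 1
7 = 7*1 + 0
gcd(39, 47) = 1, so the inverse exists.
Back-substitute for 1:
1 = 1*8 − 1*7
  = −1*39 + 5*8
  = 5*47 − 6*39
So 39⁻¹ ≡ −6 ≡ 41 (mod 47).

41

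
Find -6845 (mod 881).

-6845 = -8·881 + 203, so -6845 ≡ 203 (mod 881).

203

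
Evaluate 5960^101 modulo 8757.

1517

101 in binary is 1100101, i.e. 101 = 64 + 32 + 4 + 1.
5960^1 ≡ 5960 (mod 8757)
5960^2 ≡ 5960^2 = 35521600 ≡ 3208 (mod 8757)
5960^4 ≡ 3208^2 = 10291264 ≡ 1789 (mod 8757)
5960^8 ≡ 1789^2 = 3200521 ≡ 4216 (mod 8757)
5960^16 ≡ 4216^2 = 17774656 ≡ 6703 (mod 8757)
5960^32 ≡ 6703^2 = 44930209 ≡ 6799 (mod 8757)
5960^64 ≡ 6799^2 = 46226401 ≡ 6955 (mod 8757)
5960^101 = 5960^64 · 5960^32 · 5960^4 · 5960^1 ≡ 6955 · 6799 · 1789 · 5960 (mod 8757).
Accumulate the product:
6955 · 6799 = 47287045 ≡ 8002
8002 · 1789 = 14315578 ≡ 6640
6640 · 5960 = 39574400 ≡ 1517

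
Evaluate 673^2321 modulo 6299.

2246

2321 in binary is 100100010001, i.e. 2321 = 2048 + 256 + 16 + 1.
673^1 ≡ 673 (mod 6299)
673^2 ≡ 673^2 = 452929 ≡ 5700 (mod 6299)
673^4 ≡ 5700^2 = 32490000 ≡ 6057 (mod 6299)
673^8 ≡ 6057^2 = 36687249 ≡ 1873 (mod 6299)
673^16 ≡ 1873^2 = 3508129 ≡ 5885 (mod 6299)
673^32 ≡ 5885^2 = 34633225 ≡ 1323 (mod 6299)
673^64 ≡ 1323^2 = 1750329 ≡ 5506 (mod 6299)
673^128 ≡ 5506^2 = 30316036 ≡ 5248 (mod 6299)
673^256 ≡ 5248^2 = 27541504 ≡ 2276 (mod 6299)
673^512 ≡ 2276^2 = 5180176 ≡ 2398 (mod 6299)
673^1024 ≡ 2398^2 = 5750404 ≡ 5716 (mod 6299)
673^2048 ≡ 5716^2 = 32672656 ≡ 6042 (mod 6299)
673^2321 = 673^2048 * 673^256 * 673^16 * 673^1 ≡ 6042 * 2276 * 5885 * 673 (mod 6299).
Accumulate the product:
6042 * 2276 = 13751592 ≡ 875
875 * 5885 = 5149375 ≡ 3092
3092 * 673 = 2080916 ≡ 2246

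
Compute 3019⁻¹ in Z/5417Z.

Run the extended Euclidean algorithm:
5417 = 1·3019 + 2398
3019 = 1·2398 + 621
2398 = 3·621 + 535
621 = 1·535 + 86
535 = 6·86 + 19
86 = 4·19 + 10
19 = 1·10 + 9
10 = 1·9 + 1
9 = 9·1 + 0
gcd(3019, 5417) = 1, so the inverse exists.
Back-substitute for 1:
1 = 1·10 − 1·9
  = −1·19 + 2·10
  = 2·86 − 9·19
  = −9·535 + 56·86
  = 56·621 − 65·535
  = −65·2398 + 251·621
  = 251·3019 − 316·2398
  = −316·5417 + 567·3019
So 3019⁻¹ ≡ 567 (mod 5417).

567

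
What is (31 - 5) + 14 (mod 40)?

0

31 - 5 = 26
26 + 14 = 40 ≡ 0 (mod 40)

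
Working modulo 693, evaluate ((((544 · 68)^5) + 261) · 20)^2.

544 · 68 = 36992 ≡ 263 (mod 693)
(263)^5 ≡ 527 (mod 693)
527 + 261 = 788 ≡ 95 (mod 693)
95 · 20 = 1900 ≡ 514 (mod 693)
(514)^2 ≡ 163 (mod 693)

163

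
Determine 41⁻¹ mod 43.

By the extended Euclidean algorithm:
43 = 1·41 + 2
41 = 20·2 + 1
2 = 2·1 + 0
gcd(41, 43) = 1, so the inverse exists.
Back-substitute for 1:
1 = 1·41 − 20·2
  = −20·43 + 21·41
So 41⁻¹ ≡ 21 (mod 43).

21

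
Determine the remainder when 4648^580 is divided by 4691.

4648^1 ≡ 4648 (mod 4691)
4648^2 ≡ 4648^2 = 21603904 ≡ 1849 (mod 4691)
4648^4 ≡ 1849^2 = 3418801 ≡ 3753 (mod 4691)
4648^8 ≡ 3753^2 = 14085009 ≡ 2627 (mod 4691)
4648^16 ≡ 2627^2 = 6901129 ≡ 668 (mod 4691)
4648^32 ≡ 668^2 = 446224 ≡ 579 (mod 4691)
4648^64 ≡ 579^2 = 335241 ≡ 2180 (mod 4691)
4648^128 ≡ 2180^2 = 4752400 ≡ 417 (mod 4691)
4648^256 ≡ 417^2 = 173889 ≡ 322 (mod 4691)
4648^512 ≡ 322^2 = 103684 ≡ 482 (mod 4691)
4648^580 = 4648^512 · 4648^64 · 4648^4 ≡ 482 · 2180 · 3753 (mod 4691).
Accumulate the product:
482 · 2180 = 1050760 ≡ 4667
4667 · 3753 = 17515251 ≡ 3748

3748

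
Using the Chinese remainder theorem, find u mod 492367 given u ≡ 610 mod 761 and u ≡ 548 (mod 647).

432097

761⁻¹ mod 647: 761*210 ≡ 1 (mod 647), so 761⁻¹ ≡ 210.
u = 610 + 761*((548 − 610)*210 mod 647) = 610 + 761*567 = 432097.
Check: 432097 mod 761 = 610, 432097 mod 647 = 548. ✓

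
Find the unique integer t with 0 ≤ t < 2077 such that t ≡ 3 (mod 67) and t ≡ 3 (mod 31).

3

67⁻¹ mod 31: 67·25 ≡ 1 (mod 31), so 67⁻¹ ≡ 25.
t = 3 + 67·((3 − 3)·25 mod 31) = 3 + 67·0 = 3.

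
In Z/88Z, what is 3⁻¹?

88 = 29*3 + 1
3 = 3*1 + 0
gcd(3, 88) = 1, so the inverse exists.
Back-substitute for 1:
1 = 1*88 − 29*3
So 3⁻¹ ≡ −29 ≡ 59 (mod 88).

59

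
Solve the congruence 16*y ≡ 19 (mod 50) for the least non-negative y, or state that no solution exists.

gcd(16, 50) = 2, and 2 does not divide 19.
So the congruence has no solution.

no solution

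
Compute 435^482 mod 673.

74

482 in binary is 111100010, i.e. 482 = 256 + 128 + 64 + 32 + 2.
435^1 ≡ 435 (mod 673)
435^2 ≡ 435^2 = 189225 ≡ 112 (mod 673)
435^4 ≡ 112^2 = 12544 ≡ 430 (mod 673)
435^8 ≡ 430^2 = 184900 ≡ 498 (mod 673)
435^16 ≡ 498^2 = 248004 ≡ 340 (mod 673)
435^32 ≡ 340^2 = 115600 ≡ 517 (mod 673)
435^64 ≡ 517^2 = 267289 ≡ 108 (mod 673)
435^128 ≡ 108^2 = 11664 ≡ 223 (mod 673)
435^256 ≡ 223^2 = 49729 ≡ 600 (mod 673)
435^482 = 435^256 * 435^128 * 435^64 * 435^32 * 435^2 ≡ 600 * 223 * 108 * 517 * 112 (mod 673).
Accumulate the product:
600 * 223 = 133800 ≡ 546
546 * 108 = 58968 ≡ 417
417 * 517 = 215589 ≡ 229
229 * 112 = 25648 ≡ 74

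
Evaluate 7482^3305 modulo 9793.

3305 in binary is 110011101001, i.e. 3305 = 2048 + 1024 + 128 + 64 + 32 + 8 + 1.
7482^1 ≡ 7482 (mod 9793)
7482^2 ≡ 7482^2 = 55980324 ≡ 3536 (mod 9793)
7482^4 ≡ 3536^2 = 12503296 ≡ 7428 (mod 9793)
7482^8 ≡ 7428^2 = 55175184 ≡ 1422 (mod 9793)
7482^16 ≡ 1422^2 = 2022084 ≡ 4726 (mod 9793)
7482^32 ≡ 4726^2 = 22335076 ≡ 7036 (mod 9793)
7482^64 ≡ 7036^2 = 49505296 ≡ 1681 (mod 9793)
7482^128 ≡ 1681^2 = 2825761 ≡ 5377 (mod 9793)
7482^256 ≡ 5377^2 = 28912129 ≡ 3193 (mod 9793)
7482^512 ≡ 3193^2 = 10195249 ≡ 736 (mod 9793)
7482^1024 ≡ 736^2 = 541696 ≡ 3081 (mod 9793)
7482^2048 ≡ 3081^2 = 9492561 ≡ 3144 (mod 9793)
7482^3305 = 7482^2048 * 7482^1024 * 7482^128 * 7482^64 * 7482^32 * 7482^8 * 7482^1 ≡ 3144 * 3081 * 5377 * 1681 * 7036 * 1422 * 7482 (mod 9793).
Accumulate the product:
3144 * 3081 = 9686664 ≡ 1387
1387 * 5377 = 7457899 ≡ 5426
5426 * 1681 = 9121106 ≡ 3823
3823 * 7036 = 26898628 ≡ 7050
7050 * 1422 = 10025100 ≡ 6861
6861 * 7482 = 51334002 ≡ 8889

8889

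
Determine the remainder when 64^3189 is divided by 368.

Compute successive squares:
3189 in binary is 110001110101, i.e. 3189 = 2048 + 1024 + 64 + 32 + 16 + 4 + 1.
64^1 ≡ 64 (mod 368)
64^2 ≡ 64^2 = 4096 ≡ 48 (mod 368)
64^4 ≡ 48^2 = 2304 ≡ 96 (mod 368)
64^8 ≡ 96^2 = 9216 ≡ 16 (mod 368)
64^16 ≡ 16^2 = 256 (mod 368)
64^32 ≡ 256^2 = 65536 ≡ 32 (mod 368)
64^64 ≡ 32^2 = 1024 ≡ 288 (mod 368)
64^128 ≡ 288^2 = 82944 ≡ 144 (mod 368)
64^256 ≡ 144^2 = 20736 ≡ 128 (mod 368)
64^512 ≡ 128^2 = 16384 ≡ 192 (mod 368)
64^1024 ≡ 192^2 = 36864 ≡ 64 (mod 368)
64^2048 ≡ 64^2 = 4096 ≡ 48 (mod 368)
64^3189 = 64^2048 × 64^1024 × 64^64 × 64^32 × 64^16 × 64^4 × 64^1 ≡ 48 × 64 × 288 × 32 × 256 × 96 × 64 (mod 368).
Accumulate the product:
48 × 64 = 3072 ≡ 128
128 × 288 = 36864 ≡ 64
64 × 32 = 2048 ≡ 208
208 × 256 = 53248 ≡ 256
256 × 96 = 24576 ≡ 288
288 × 64 = 18432 ≡ 32

32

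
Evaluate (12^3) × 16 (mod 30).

18

(12)^3 ≡ 18 (mod 30)
18 × 16 = 288 ≡ 18 (mod 30)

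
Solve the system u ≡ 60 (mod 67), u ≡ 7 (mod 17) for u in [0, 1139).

67⁻¹ mod 17: 67·16 ≡ 1 (mod 17), so 67⁻¹ ≡ 16.
u = 60 + 67·((7 − 60)·16 mod 17) = 60 + 67·2 = 194.
Check: 194 mod 67 = 60, 194 mod 17 = 7. ✓

194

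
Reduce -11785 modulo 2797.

-11785 = -5×2797 + 2200, so -11785 ≡ 2200 (mod 2797).

2200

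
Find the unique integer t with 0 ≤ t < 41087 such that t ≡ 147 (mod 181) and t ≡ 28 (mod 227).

8654

181⁻¹ mod 227: 181·74 ≡ 1 (mod 227), so 181⁻¹ ≡ 74.
t = 147 + 181·((28 − 147)·74 mod 227) = 147 + 181·47 = 8654.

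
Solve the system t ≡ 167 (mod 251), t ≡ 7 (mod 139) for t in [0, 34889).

19745

251⁻¹ mod 139: 251×36 ≡ 1 (mod 139), so 251⁻¹ ≡ 36.
t = 167 + 251×((7 − 167)×36 mod 139) = 167 + 251×78 = 19745.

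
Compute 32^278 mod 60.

By square-and-multiply:
32^1 ≡ 32 (mod 60)
32^2 ≡ 32^2 = 1024 ≡ 4 (mod 60)
32^4 ≡ 4^2 = 16 (mod 60)
32^8 ≡ 16^2 = 256 ≡ 16 (mod 60)
32^16 ≡ 16^2 = 256 ≡ 16 (mod 60)
32^32 ≡ 16^2 = 256 ≡ 16 (mod 60)
32^64 ≡ 16^2 = 256 ≡ 16 (mod 60)
32^128 ≡ 16^2 = 256 ≡ 16 (mod 60)
32^256 ≡ 16^2 = 256 ≡ 16 (mod 60)
32^278 = 32^256 × 32^16 × 32^4 × 32^2 ≡ 16 × 16 × 16 × 4 (mod 60).
Accumulate the product:
16 × 16 = 256 ≡ 16
16 × 16 = 256 ≡ 16
16 × 4 = 64 ≡ 4

4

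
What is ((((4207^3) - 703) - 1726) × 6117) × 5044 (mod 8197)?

5691

(4207)^3 ≡ 1631 (mod 8197)
1631 - 703 = 928
928 - 1726 = -798 ≡ 7399 (mod 8197)
7399 × 6117 = 45259683 ≡ 4046 (mod 8197)
4046 × 5044 = 20408024 ≡ 5691 (mod 8197)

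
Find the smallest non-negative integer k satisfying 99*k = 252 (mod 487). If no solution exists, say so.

gcd(99, 487) = 1, so a unique solution mod 487 exists.
99⁻¹ ≡ 305 (mod 487).
k ≡ 305*252 ≡ 401 (mod 487).

401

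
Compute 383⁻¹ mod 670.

670 = 1·383 + 287
383 = 1·287 + 96
287 = 2·96 + 95
96 = 1·95 + 1
95 = 95·1 + 0
gcd(383, 670) = 1, so the inverse exists.
Bézout: 1 = −4·670 + 7·383.
So 383⁻¹ ≡ 7 (mod 670).

7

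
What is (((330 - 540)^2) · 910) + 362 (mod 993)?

260

330 - 540 = -210 ≡ 783 (mod 993)
(783)^2 ≡ 408 (mod 993)
408 · 910 = 371280 ≡ 891 (mod 993)
891 + 362 = 1253 ≡ 260 (mod 993)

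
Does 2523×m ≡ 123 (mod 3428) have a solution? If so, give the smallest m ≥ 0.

1765

gcd(2523, 3428) = 1, so a unique solution mod 3428 exists.
2523⁻¹ ≡ 3303 (mod 3428).
m ≡ 3303×123 ≡ 1765 (mod 3428).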